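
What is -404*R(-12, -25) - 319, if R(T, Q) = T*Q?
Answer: -121519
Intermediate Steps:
R(T, Q) = Q*T
-404*R(-12, -25) - 319 = -(-10100)*(-12) - 319 = -404*300 - 319 = -121200 - 319 = -121519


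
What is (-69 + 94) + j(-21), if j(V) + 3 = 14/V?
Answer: 64/3 ≈ 21.333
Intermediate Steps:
j(V) = -3 + 14/V
(-69 + 94) + j(-21) = (-69 + 94) + (-3 + 14/(-21)) = 25 + (-3 + 14*(-1/21)) = 25 + (-3 - ⅔) = 25 - 11/3 = 64/3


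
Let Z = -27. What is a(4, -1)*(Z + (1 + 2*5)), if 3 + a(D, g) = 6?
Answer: -48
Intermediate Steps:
a(D, g) = 3 (a(D, g) = -3 + 6 = 3)
a(4, -1)*(Z + (1 + 2*5)) = 3*(-27 + (1 + 2*5)) = 3*(-27 + (1 + 10)) = 3*(-27 + 11) = 3*(-16) = -48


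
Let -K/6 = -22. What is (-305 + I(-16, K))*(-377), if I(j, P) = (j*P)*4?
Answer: 3299881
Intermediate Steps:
K = 132 (K = -6*(-22) = 132)
I(j, P) = 4*P*j (I(j, P) = (P*j)*4 = 4*P*j)
(-305 + I(-16, K))*(-377) = (-305 + 4*132*(-16))*(-377) = (-305 - 8448)*(-377) = -8753*(-377) = 3299881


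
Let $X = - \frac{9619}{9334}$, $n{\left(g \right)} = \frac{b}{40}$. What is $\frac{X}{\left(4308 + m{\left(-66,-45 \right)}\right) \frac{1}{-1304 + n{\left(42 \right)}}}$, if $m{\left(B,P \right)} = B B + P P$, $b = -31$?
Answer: $\frac{167341743}{1330281680} \approx 0.12579$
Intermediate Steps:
$n{\left(g \right)} = - \frac{31}{40}$
$m{\left(B,P \right)} = B^{2} + P^{2}$
$X = - \frac{9619}{9334}$ ($X = \left(-9619\right) \frac{1}{9334} = - \frac{9619}{9334} \approx -1.0305$)
$\frac{X}{\left(4308 + m{\left(-66,-45 \right)}\right) \frac{1}{-1304 + n{\left(42 \right)}}} = - \frac{9619}{9334 \frac{4308 + \left(\left(-66\right)^{2} + \left(-45\right)^{2}\right)}{-1304 - \frac{31}{40}}} = - \frac{9619}{9334 \frac{4308 + \left(4356 + 2025\right)}{- \frac{52191}{40}}} = - \frac{9619}{9334 \left(4308 + 6381\right) \left(- \frac{40}{52191}\right)} = - \frac{9619}{9334 \cdot 10689 \left(- \frac{40}{52191}\right)} = - \frac{9619}{9334 \left(- \frac{142520}{17397}\right)} = \left(- \frac{9619}{9334}\right) \left(- \frac{17397}{142520}\right) = \frac{167341743}{1330281680}$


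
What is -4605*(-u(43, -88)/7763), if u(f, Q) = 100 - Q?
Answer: 865740/7763 ≈ 111.52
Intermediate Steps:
-4605*(-u(43, -88)/7763) = -4605/((-7763/(100 - 1*(-88)))) = -4605/((-7763/(100 + 88))) = -4605/((-7763/188)) = -4605/((-7763*1/188)) = -4605/(-7763/188) = -4605*(-188/7763) = 865740/7763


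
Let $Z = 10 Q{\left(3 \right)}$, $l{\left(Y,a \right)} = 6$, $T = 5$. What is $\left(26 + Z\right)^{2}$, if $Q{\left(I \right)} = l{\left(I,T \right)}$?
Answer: $7396$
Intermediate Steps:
$Q{\left(I \right)} = 6$
$Z = 60$ ($Z = 10 \cdot 6 = 60$)
$\left(26 + Z\right)^{2} = \left(26 + 60\right)^{2} = 86^{2} = 7396$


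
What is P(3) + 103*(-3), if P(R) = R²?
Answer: -300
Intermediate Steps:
P(3) + 103*(-3) = 3² + 103*(-3) = 9 - 309 = -300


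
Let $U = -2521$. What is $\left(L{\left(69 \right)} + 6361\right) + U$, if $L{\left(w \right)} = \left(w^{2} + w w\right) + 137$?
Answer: $13499$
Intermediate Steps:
$L{\left(w \right)} = 137 + 2 w^{2}$ ($L{\left(w \right)} = \left(w^{2} + w^{2}\right) + 137 = 2 w^{2} + 137 = 137 + 2 w^{2}$)
$\left(L{\left(69 \right)} + 6361\right) + U = \left(\left(137 + 2 \cdot 69^{2}\right) + 6361\right) - 2521 = \left(\left(137 + 2 \cdot 4761\right) + 6361\right) - 2521 = \left(\left(137 + 9522\right) + 6361\right) - 2521 = \left(9659 + 6361\right) - 2521 = 16020 - 2521 = 13499$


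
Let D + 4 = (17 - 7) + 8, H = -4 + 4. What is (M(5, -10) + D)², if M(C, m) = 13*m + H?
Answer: 13456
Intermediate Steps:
H = 0
D = 14 (D = -4 + ((17 - 7) + 8) = -4 + (10 + 8) = -4 + 18 = 14)
M(C, m) = 13*m (M(C, m) = 13*m + 0 = 13*m)
(M(5, -10) + D)² = (13*(-10) + 14)² = (-130 + 14)² = (-116)² = 13456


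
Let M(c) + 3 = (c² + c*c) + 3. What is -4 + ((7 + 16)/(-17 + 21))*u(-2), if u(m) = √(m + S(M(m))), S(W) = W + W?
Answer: -4 + 23*√14/4 ≈ 17.515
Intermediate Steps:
M(c) = 2*c² (M(c) = -3 + ((c² + c*c) + 3) = -3 + ((c² + c²) + 3) = -3 + (2*c² + 3) = -3 + (3 + 2*c²) = 2*c²)
S(W) = 2*W
u(m) = √(m + 4*m²) (u(m) = √(m + 2*(2*m²)) = √(m + 4*m²))
-4 + ((7 + 16)/(-17 + 21))*u(-2) = -4 + ((7 + 16)/(-17 + 21))*√(-2*(1 + 4*(-2))) = -4 + (23/4)*√(-2*(1 - 8)) = -4 + (23*(¼))*√(-2*(-7)) = -4 + 23*√14/4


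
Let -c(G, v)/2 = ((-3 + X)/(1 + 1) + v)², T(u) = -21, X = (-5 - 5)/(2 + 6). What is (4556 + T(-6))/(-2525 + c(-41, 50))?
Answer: -145120/227489 ≈ -0.63792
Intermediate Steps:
X = -5/4 (X = -10/8 = -10*⅛ = -5/4 ≈ -1.2500)
c(G, v) = -2*(-17/8 + v)² (c(G, v) = -2*((-3 - 5/4)/(1 + 1) + v)² = -2*(-17/4/2 + v)² = -2*(-17/4*½ + v)² = -2*(-17/8 + v)²)
(4556 + T(-6))/(-2525 + c(-41, 50)) = (4556 - 21)/(-2525 - (-17 + 8*50)²/32) = 4535/(-2525 - (-17 + 400)²/32) = 4535/(-2525 - 1/32*383²) = 4535/(-2525 - 1/32*146689) = 4535/(-2525 - 146689/32) = 4535/(-227489/32) = 4535*(-32/227489) = -145120/227489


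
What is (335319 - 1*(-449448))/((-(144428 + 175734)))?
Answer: -784767/320162 ≈ -2.4512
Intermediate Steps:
(335319 - 1*(-449448))/((-(144428 + 175734))) = (335319 + 449448)/((-1*320162)) = 784767/(-320162) = 784767*(-1/320162) = -784767/320162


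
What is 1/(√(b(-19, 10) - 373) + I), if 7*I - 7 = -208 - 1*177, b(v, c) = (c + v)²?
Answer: -27/1604 - I*√73/1604 ≈ -0.016833 - 0.0053267*I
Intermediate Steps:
I = -54 (I = 1 + (-208 - 1*177)/7 = 1 + (-208 - 177)/7 = 1 + (⅐)*(-385) = 1 - 55 = -54)
1/(√(b(-19, 10) - 373) + I) = 1/(√((10 - 19)² - 373) - 54) = 1/(√((-9)² - 373) - 54) = 1/(√(81 - 373) - 54) = 1/(√(-292) - 54) = 1/(2*I*√73 - 54) = 1/(-54 + 2*I*√73)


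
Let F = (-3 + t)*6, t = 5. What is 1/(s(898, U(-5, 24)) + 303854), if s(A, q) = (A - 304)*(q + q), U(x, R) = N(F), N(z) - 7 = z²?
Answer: 1/483242 ≈ 2.0694e-6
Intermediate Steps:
F = 12 (F = (-3 + 5)*6 = 2*6 = 12)
N(z) = 7 + z²
U(x, R) = 151 (U(x, R) = 7 + 12² = 7 + 144 = 151)
s(A, q) = 2*q*(-304 + A) (s(A, q) = (-304 + A)*(2*q) = 2*q*(-304 + A))
1/(s(898, U(-5, 24)) + 303854) = 1/(2*151*(-304 + 898) + 303854) = 1/(2*151*594 + 303854) = 1/(179388 + 303854) = 1/483242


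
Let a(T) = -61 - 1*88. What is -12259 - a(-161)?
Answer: -12110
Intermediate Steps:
a(T) = -149 (a(T) = -61 - 88 = -149)
-12259 - a(-161) = -12259 - 1*(-149) = -12259 + 149 = -12110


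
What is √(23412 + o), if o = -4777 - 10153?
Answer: √8482 ≈ 92.098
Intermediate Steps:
o = -14930
√(23412 + o) = √(23412 - 14930) = √8482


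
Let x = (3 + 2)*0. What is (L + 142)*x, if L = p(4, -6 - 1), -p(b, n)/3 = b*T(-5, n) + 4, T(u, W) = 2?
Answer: 0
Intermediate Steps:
p(b, n) = -12 - 6*b (p(b, n) = -3*(b*2 + 4) = -3*(2*b + 4) = -3*(4 + 2*b) = -12 - 6*b)
L = -36 (L = -12 - 6*4 = -12 - 24 = -36)
x = 0 (x = 5*0 = 0)
(L + 142)*x = (-36 + 142)*0 = 106*0 = 0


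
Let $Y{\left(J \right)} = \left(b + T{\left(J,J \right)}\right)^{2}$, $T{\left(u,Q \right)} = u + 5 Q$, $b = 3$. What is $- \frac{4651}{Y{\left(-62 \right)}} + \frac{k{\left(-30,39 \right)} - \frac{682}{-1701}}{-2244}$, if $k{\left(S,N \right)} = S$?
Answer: $- \frac{33634684}{1604112741} \approx -0.020968$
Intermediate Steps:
$Y{\left(J \right)} = \left(3 + 6 J\right)^{2}$ ($Y{\left(J \right)} = \left(3 + \left(J + 5 J\right)\right)^{2} = \left(3 + 6 J\right)^{2}$)
$- \frac{4651}{Y{\left(-62 \right)}} + \frac{k{\left(-30,39 \right)} - \frac{682}{-1701}}{-2244} = - \frac{4651}{9 \left(1 + 2 \left(-62\right)\right)^{2}} + \frac{-30 - \frac{682}{-1701}}{-2244} = - \frac{4651}{9 \left(1 - 124\right)^{2}} + \left(-30 - 682 \left(- \frac{1}{1701}\right)\right) \left(- \frac{1}{2244}\right) = - \frac{4651}{9 \left(-123\right)^{2}} + \left(-30 - - \frac{682}{1701}\right) \left(- \frac{1}{2244}\right) = - \frac{4651}{9 \cdot 15129} + \left(-30 + \frac{682}{1701}\right) \left(- \frac{1}{2244}\right) = - \frac{4651}{136161} - - \frac{12587}{954261} = \left(-4651\right) \frac{1}{136161} + \frac{12587}{954261} = - \frac{4651}{136161} + \frac{12587}{954261} = - \frac{33634684}{1604112741}$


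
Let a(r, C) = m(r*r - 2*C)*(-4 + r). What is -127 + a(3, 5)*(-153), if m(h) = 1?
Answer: 26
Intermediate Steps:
a(r, C) = -4 + r (a(r, C) = 1*(-4 + r) = -4 + r)
-127 + a(3, 5)*(-153) = -127 + (-4 + 3)*(-153) = -127 - 1*(-153) = -127 + 153 = 26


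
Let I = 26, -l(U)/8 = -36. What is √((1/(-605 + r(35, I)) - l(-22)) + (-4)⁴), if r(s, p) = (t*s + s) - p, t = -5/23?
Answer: I*√6167925357/13883 ≈ 5.657*I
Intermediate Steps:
t = -5/23 (t = -5*1/23 = -5/23 ≈ -0.21739)
l(U) = 288 (l(U) = -8*(-36) = 288)
r(s, p) = -p + 18*s/23 (r(s, p) = (-5*s/23 + s) - p = 18*s/23 - p = -p + 18*s/23)
√((1/(-605 + r(35, I)) - l(-22)) + (-4)⁴) = √((1/(-605 + (-1*26 + (18/23)*35)) - 1*288) + (-4)⁴) = √((1/(-605 + (-26 + 630/23)) - 288) + 256) = √((1/(-605 + 32/23) - 288) + 256) = √((1/(-13883/23) - 288) + 256) = √((-23/13883 - 288) + 256) = √(-3998327/13883 + 256) = √(-444279/13883) = I*√6167925357/13883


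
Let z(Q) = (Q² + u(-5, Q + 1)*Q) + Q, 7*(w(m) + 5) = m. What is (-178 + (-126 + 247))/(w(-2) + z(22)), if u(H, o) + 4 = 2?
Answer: -399/3197 ≈ -0.12480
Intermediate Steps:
w(m) = -5 + m/7
u(H, o) = -2 (u(H, o) = -4 + 2 = -2)
z(Q) = Q² - Q (z(Q) = (Q² - 2*Q) + Q = Q² - Q)
(-178 + (-126 + 247))/(w(-2) + z(22)) = (-178 + (-126 + 247))/((-5 + (⅐)*(-2)) + 22*(-1 + 22)) = (-178 + 121)/((-5 - 2/7) + 22*21) = -57/(-37/7 + 462) = -57/3197/7 = -57*7/3197 = -399/3197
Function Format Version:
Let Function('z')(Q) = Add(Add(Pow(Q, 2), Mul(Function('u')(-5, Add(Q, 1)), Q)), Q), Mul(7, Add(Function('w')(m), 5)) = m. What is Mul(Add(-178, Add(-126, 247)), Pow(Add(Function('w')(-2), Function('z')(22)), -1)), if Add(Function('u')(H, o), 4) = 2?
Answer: Rational(-399, 3197) ≈ -0.12480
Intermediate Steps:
Function('w')(m) = Add(-5, Mul(Rational(1, 7), m))
Function('u')(H, o) = -2 (Function('u')(H, o) = Add(-4, 2) = -2)
Function('z')(Q) = Add(Pow(Q, 2), Mul(-1, Q)) (Function('z')(Q) = Add(Add(Pow(Q, 2), Mul(-2, Q)), Q) = Add(Pow(Q, 2), Mul(-1, Q)))
Mul(Add(-178, Add(-126, 247)), Pow(Add(Function('w')(-2), Function('z')(22)), -1)) = Mul(Add(-178, Add(-126, 247)), Pow(Add(Add(-5, Mul(Rational(1, 7), -2)), Mul(22, Add(-1, 22))), -1)) = Mul(Add(-178, 121), Pow(Add(Add(-5, Rational(-2, 7)), Mul(22, 21)), -1)) = Mul(-57, Pow(Add(Rational(-37, 7), 462), -1)) = Mul(-57, Pow(Rational(3197, 7), -1)) = Mul(-57, Rational(7, 3197)) = Rational(-399, 3197)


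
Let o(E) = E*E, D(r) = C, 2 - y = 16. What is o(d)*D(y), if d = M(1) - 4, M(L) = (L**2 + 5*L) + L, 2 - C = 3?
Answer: -9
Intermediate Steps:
C = -1 (C = 2 - 1*3 = 2 - 3 = -1)
M(L) = L**2 + 6*L
y = -14 (y = 2 - 1*16 = 2 - 16 = -14)
D(r) = -1
d = 3 (d = 1*(6 + 1) - 4 = 1*7 - 4 = 7 - 4 = 3)
o(E) = E**2
o(d)*D(y) = 3**2*(-1) = 9*(-1) = -9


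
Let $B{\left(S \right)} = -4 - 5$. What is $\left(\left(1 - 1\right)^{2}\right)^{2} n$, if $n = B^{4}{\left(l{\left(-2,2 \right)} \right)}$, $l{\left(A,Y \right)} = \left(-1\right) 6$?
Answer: $0$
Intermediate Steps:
$l{\left(A,Y \right)} = -6$
$B{\left(S \right)} = -9$ ($B{\left(S \right)} = -4 - 5 = -9$)
$n = 6561$ ($n = \left(-9\right)^{4} = 6561$)
$\left(\left(1 - 1\right)^{2}\right)^{2} n = \left(\left(1 - 1\right)^{2}\right)^{2} \cdot 6561 = \left(0^{2}\right)^{2} \cdot 6561 = 0^{2} \cdot 6561 = 0 \cdot 6561 = 0$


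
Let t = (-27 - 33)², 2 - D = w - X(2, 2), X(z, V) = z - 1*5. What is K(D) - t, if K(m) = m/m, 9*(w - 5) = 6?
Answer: -3599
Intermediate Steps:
w = 17/3 (w = 5 + (⅑)*6 = 5 + ⅔ = 17/3 ≈ 5.6667)
X(z, V) = -5 + z (X(z, V) = z - 5 = -5 + z)
D = -20/3 (D = 2 - (17/3 - (-5 + 2)) = 2 - (17/3 - 1*(-3)) = 2 - (17/3 + 3) = 2 - 1*26/3 = 2 - 26/3 = -20/3 ≈ -6.6667)
t = 3600 (t = (-60)² = 3600)
K(m) = 1
K(D) - t = 1 - 1*3600 = 1 - 3600 = -3599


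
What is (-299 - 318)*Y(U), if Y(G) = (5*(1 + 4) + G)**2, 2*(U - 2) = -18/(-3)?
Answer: -555300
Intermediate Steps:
U = 5 (U = 2 + (-18/(-3))/2 = 2 + (-18*(-1/3))/2 = 2 + (1/2)*6 = 2 + 3 = 5)
Y(G) = (25 + G)**2 (Y(G) = (5*5 + G)**2 = (25 + G)**2)
(-299 - 318)*Y(U) = (-299 - 318)*(25 + 5)**2 = -617*30**2 = -617*900 = -555300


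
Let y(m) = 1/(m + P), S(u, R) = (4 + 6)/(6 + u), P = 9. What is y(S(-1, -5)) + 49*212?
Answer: 114269/11 ≈ 10388.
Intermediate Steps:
S(u, R) = 10/(6 + u)
y(m) = 1/(9 + m) (y(m) = 1/(m + 9) = 1/(9 + m))
y(S(-1, -5)) + 49*212 = 1/(9 + 10/(6 - 1)) + 49*212 = 1/(9 + 10/5) + 10388 = 1/(9 + 10*(⅕)) + 10388 = 1/(9 + 2) + 10388 = 1/11 + 10388 = 114269/11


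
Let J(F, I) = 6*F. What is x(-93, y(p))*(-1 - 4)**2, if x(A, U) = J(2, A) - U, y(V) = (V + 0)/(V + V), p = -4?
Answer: 575/2 ≈ 287.50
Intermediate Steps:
y(V) = 1/2 (y(V) = V/((2*V)) = V*(1/(2*V)) = 1/2)
x(A, U) = 12 - U (x(A, U) = 6*2 - U = 12 - U)
x(-93, y(p))*(-1 - 4)**2 = (12 - 1*1/2)*(-1 - 4)**2 = (12 - 1/2)*(-5)**2 = (23/2)*25 = 575/2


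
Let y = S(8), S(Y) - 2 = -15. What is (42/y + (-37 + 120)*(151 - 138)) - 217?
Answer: 11164/13 ≈ 858.77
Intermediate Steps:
S(Y) = -13 (S(Y) = 2 - 15 = -13)
y = -13
(42/y + (-37 + 120)*(151 - 138)) - 217 = (42/(-13) + (-37 + 120)*(151 - 138)) - 217 = (42*(-1/13) + 83*13) - 217 = (-42/13 + 1079) - 217 = 13985/13 - 217 = 11164/13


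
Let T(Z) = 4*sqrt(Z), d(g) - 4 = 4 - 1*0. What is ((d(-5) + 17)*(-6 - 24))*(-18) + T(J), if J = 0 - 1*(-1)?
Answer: 13504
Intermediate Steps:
J = 1 (J = 0 + 1 = 1)
d(g) = 8 (d(g) = 4 + (4 - 1*0) = 4 + (4 + 0) = 4 + 4 = 8)
((d(-5) + 17)*(-6 - 24))*(-18) + T(J) = ((8 + 17)*(-6 - 24))*(-18) + 4*sqrt(1) = (25*(-30))*(-18) + 4*1 = -750*(-18) + 4 = 13500 + 4 = 13504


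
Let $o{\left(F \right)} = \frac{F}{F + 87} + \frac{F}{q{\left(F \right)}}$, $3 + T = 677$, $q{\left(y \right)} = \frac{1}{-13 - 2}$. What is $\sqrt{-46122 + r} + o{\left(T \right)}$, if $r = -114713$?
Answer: $- \frac{7693036}{761} + i \sqrt{160835} \approx -10109.0 + 401.04 i$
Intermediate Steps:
$q{\left(y \right)} = - \frac{1}{15}$ ($q{\left(y \right)} = \frac{1}{-15} = - \frac{1}{15}$)
$T = 674$ ($T = -3 + 677 = 674$)
$o{\left(F \right)} = - 15 F + \frac{F}{87 + F}$ ($o{\left(F \right)} = \frac{F}{F + 87} + \frac{F}{- \frac{1}{15}} = \frac{F}{87 + F} + F \left(-15\right) = \frac{F}{87 + F} - 15 F = - 15 F + \frac{F}{87 + F}$)
$\sqrt{-46122 + r} + o{\left(T \right)} = \sqrt{-46122 - 114713} - \frac{674 \left(1304 + 15 \cdot 674\right)}{87 + 674} = \sqrt{-160835} - \frac{674 \left(1304 + 10110\right)}{761} = i \sqrt{160835} - 674 \cdot \frac{1}{761} \cdot 11414 = i \sqrt{160835} - \frac{7693036}{761} = - \frac{7693036}{761} + i \sqrt{160835}$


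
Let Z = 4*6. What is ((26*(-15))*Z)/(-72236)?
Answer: 2340/18059 ≈ 0.12958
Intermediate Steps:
Z = 24
((26*(-15))*Z)/(-72236) = ((26*(-15))*24)/(-72236) = -390*24*(-1/72236) = -9360*(-1/72236) = 2340/18059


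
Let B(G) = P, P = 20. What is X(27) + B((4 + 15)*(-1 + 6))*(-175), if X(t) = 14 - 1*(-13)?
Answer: -3473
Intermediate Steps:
X(t) = 27 (X(t) = 14 + 13 = 27)
B(G) = 20
X(27) + B((4 + 15)*(-1 + 6))*(-175) = 27 + 20*(-175) = 27 - 3500 = -3473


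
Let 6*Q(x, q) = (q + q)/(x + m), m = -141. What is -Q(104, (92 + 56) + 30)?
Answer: 178/111 ≈ 1.6036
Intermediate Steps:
Q(x, q) = q/(3*(-141 + x)) (Q(x, q) = ((q + q)/(x - 141))/6 = ((2*q)/(-141 + x))/6 = (2*q/(-141 + x))/6 = q/(3*(-141 + x)))
-Q(104, (92 + 56) + 30) = -((92 + 56) + 30)/(3*(-141 + 104)) = -(148 + 30)/(3*(-37)) = -178*(-1)/(3*37) = -1*(-178/111) = 178/111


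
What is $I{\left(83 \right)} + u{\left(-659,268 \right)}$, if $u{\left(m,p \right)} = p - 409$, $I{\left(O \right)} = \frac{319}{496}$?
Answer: $- \frac{69617}{496} \approx -140.36$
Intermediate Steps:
$I{\left(O \right)} = \frac{319}{496}$ ($I{\left(O \right)} = 319 \cdot \frac{1}{496} = \frac{319}{496}$)
$u{\left(m,p \right)} = -409 + p$
$I{\left(83 \right)} + u{\left(-659,268 \right)} = \frac{319}{496} + \left(-409 + 268\right) = \frac{319}{496} - 141 = - \frac{69617}{496}$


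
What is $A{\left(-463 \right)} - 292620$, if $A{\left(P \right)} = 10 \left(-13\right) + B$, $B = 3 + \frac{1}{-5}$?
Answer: $- \frac{1463736}{5} \approx -2.9275 \cdot 10^{5}$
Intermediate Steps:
$B = \frac{14}{5}$ ($B = 3 - \frac{1}{5} = \frac{14}{5} \approx 2.8$)
$A{\left(P \right)} = - \frac{636}{5}$ ($A{\left(P \right)} = 10 \left(-13\right) + \frac{14}{5} = -130 + \frac{14}{5} = - \frac{636}{5}$)
$A{\left(-463 \right)} - 292620 = - \frac{636}{5} - 292620 = - \frac{1463736}{5}$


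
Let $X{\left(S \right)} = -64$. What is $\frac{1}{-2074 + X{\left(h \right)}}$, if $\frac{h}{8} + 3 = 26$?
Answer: $- \frac{1}{2138} \approx -0.00046773$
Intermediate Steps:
$h = 184$ ($h = -24 + 8 \cdot 26 = -24 + 208 = 184$)
$\frac{1}{-2074 + X{\left(h \right)}} = \frac{1}{-2074 - 64} = \frac{1}{-2138} = - \frac{1}{2138}$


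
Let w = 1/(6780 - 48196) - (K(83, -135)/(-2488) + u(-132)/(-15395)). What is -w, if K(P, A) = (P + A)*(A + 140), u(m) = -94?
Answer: 21937521089/198293388520 ≈ 0.11063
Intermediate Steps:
K(P, A) = (140 + A)*(A + P) (K(P, A) = (A + P)*(140 + A) = (140 + A)*(A + P))
w = -21937521089/198293388520 (w = 1/(6780 - 48196) - (((-135)**2 + 140*(-135) + 140*83 - 135*83)/(-2488) - 94/(-15395)) = 1/(-41416) - ((18225 - 18900 + 11620 - 11205)*(-1/2488) - 94*(-1/15395)) = -1/41416 - (-260*(-1/2488) + 94/15395) = -1/41416 - (65/622 + 94/15395) = -1/41416 - 1*1059143/9575690 = -1/41416 - 1059143/9575690 = -21937521089/198293388520 ≈ -0.11063)
-w = -1*(-21937521089/198293388520) = 21937521089/198293388520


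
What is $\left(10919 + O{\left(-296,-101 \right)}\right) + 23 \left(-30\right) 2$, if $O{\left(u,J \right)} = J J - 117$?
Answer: $19623$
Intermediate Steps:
$O{\left(u,J \right)} = -117 + J^{2}$ ($O{\left(u,J \right)} = J^{2} - 117 = -117 + J^{2}$)
$\left(10919 + O{\left(-296,-101 \right)}\right) + 23 \left(-30\right) 2 = \left(10919 - \left(117 - \left(-101\right)^{2}\right)\right) + 23 \left(-30\right) 2 = \left(10919 + \left(-117 + 10201\right)\right) - 1380 = \left(10919 + 10084\right) - 1380 = 21003 - 1380 = 19623$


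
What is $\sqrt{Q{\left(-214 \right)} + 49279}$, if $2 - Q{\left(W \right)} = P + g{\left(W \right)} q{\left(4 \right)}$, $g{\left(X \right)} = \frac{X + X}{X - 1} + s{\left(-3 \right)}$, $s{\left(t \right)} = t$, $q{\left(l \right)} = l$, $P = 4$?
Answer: $\frac{\sqrt{2278015945}}{215} \approx 221.99$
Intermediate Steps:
$g{\left(X \right)} = -3 + \frac{2 X}{-1 + X}$ ($g{\left(X \right)} = \frac{X + X}{X - 1} - 3 = \frac{2 X}{-1 + X} - 3 = -3 + \frac{2 X}{-1 + X}$)
$Q{\left(W \right)} = -2 - \frac{4 \left(3 - W\right)}{-1 + W}$ ($Q{\left(W \right)} = 2 - \left(4 + \frac{3 - W}{-1 + W} 4\right) = 2 - \left(4 + \frac{4 \left(3 - W\right)}{-1 + W}\right) = -2 - \frac{4 \left(3 - W\right)}{-1 + W}$)
$\sqrt{Q{\left(-214 \right)} + 49279} = \sqrt{\frac{2 \left(-5 - 214\right)}{-1 - 214} + 49279} = \sqrt{2 \frac{1}{-215} \left(-219\right) + 49279} = \sqrt{2 \left(- \frac{1}{215}\right) \left(-219\right) + 49279} = \sqrt{\frac{438}{215} + 49279} = \sqrt{\frac{10595423}{215}} = \frac{\sqrt{2278015945}}{215}$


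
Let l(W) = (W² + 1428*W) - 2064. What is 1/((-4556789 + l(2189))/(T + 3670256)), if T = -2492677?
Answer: 1177579/3358760 ≈ 0.35060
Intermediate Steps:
l(W) = -2064 + W² + 1428*W
1/((-4556789 + l(2189))/(T + 3670256)) = 1/((-4556789 + (-2064 + 2189² + 1428*2189))/(-2492677 + 3670256)) = 1/((-4556789 + (-2064 + 4791721 + 3125892))/1177579) = 1/((-4556789 + 7915549)*(1/1177579)) = 1/(3358760*(1/1177579)) = 1/(3358760/1177579) = 1177579/3358760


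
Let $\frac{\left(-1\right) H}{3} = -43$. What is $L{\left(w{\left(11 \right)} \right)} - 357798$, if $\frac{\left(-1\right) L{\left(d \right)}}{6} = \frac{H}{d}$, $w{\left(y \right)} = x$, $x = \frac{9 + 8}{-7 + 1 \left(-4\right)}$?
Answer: $- \frac{6074052}{17} \approx -3.573 \cdot 10^{5}$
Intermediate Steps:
$H = 129$ ($H = \left(-3\right) \left(-43\right) = 129$)
$x = - \frac{17}{11}$ ($x = \frac{17}{-7 - 4} = \frac{17}{-11} = 17 \left(- \frac{1}{11}\right) = - \frac{17}{11} \approx -1.5455$)
$w{\left(y \right)} = - \frac{17}{11}$
$L{\left(d \right)} = - \frac{774}{d}$ ($L{\left(d \right)} = - 6 \frac{129}{d} = - \frac{774}{d}$)
$L{\left(w{\left(11 \right)} \right)} - 357798 = - \frac{774}{- \frac{17}{11}} - 357798 = \left(-774\right) \left(- \frac{11}{17}\right) - 357798 = \frac{8514}{17} - 357798 = - \frac{6074052}{17}$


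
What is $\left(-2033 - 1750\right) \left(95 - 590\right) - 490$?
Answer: $1872095$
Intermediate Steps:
$\left(-2033 - 1750\right) \left(95 - 590\right) - 490 = \left(-3783\right) \left(-495\right) - 490 = 1872585 - 490 = 1872095$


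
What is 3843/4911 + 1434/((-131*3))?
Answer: -614675/214447 ≈ -2.8663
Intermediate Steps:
3843/4911 + 1434/((-131*3)) = 3843*(1/4911) + 1434/(-393) = 1281/1637 + 1434*(-1/393) = 1281/1637 - 478/131 = -614675/214447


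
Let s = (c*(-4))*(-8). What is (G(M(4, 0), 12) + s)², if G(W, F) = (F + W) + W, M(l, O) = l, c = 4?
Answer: 21904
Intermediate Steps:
G(W, F) = F + 2*W
s = 128 (s = (4*(-4))*(-8) = -16*(-8) = 128)
(G(M(4, 0), 12) + s)² = ((12 + 2*4) + 128)² = ((12 + 8) + 128)² = (20 + 128)² = 148² = 21904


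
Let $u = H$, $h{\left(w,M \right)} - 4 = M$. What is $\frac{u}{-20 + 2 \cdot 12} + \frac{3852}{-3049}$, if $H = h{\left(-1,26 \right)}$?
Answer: $\frac{38031}{6098} \approx 6.2366$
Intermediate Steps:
$h{\left(w,M \right)} = 4 + M$
$H = 30$ ($H = 4 + 26 = 30$)
$u = 30$
$\frac{u}{-20 + 2 \cdot 12} + \frac{3852}{-3049} = \frac{30}{-20 + 2 \cdot 12} + \frac{3852}{-3049} = \frac{30}{-20 + 24} + 3852 \left(- \frac{1}{3049}\right) = \frac{30}{4} - \frac{3852}{3049} = 30 \cdot \frac{1}{4} - \frac{3852}{3049} = \frac{15}{2} - \frac{3852}{3049} = \frac{38031}{6098}$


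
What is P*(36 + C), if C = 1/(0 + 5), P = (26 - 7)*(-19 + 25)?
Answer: 20634/5 ≈ 4126.8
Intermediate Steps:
P = 114 (P = 19*6 = 114)
C = ⅕ (C = 1/5 = ⅕ ≈ 0.20000)
P*(36 + C) = 114*(36 + ⅕) = 114*(181/5) = 20634/5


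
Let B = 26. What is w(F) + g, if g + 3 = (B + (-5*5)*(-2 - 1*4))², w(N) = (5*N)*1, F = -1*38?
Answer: 30783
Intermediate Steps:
F = -38
w(N) = 5*N
g = 30973 (g = -3 + (26 + (-5*5)*(-2 - 1*4))² = -3 + (26 - 25*(-2 - 4))² = -3 + (26 - 25*(-6))² = -3 + (26 + 150)² = -3 + 176² = -3 + 30976 = 30973)
w(F) + g = 5*(-38) + 30973 = -190 + 30973 = 30783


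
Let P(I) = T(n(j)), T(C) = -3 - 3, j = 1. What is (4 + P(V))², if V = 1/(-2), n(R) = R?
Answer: 4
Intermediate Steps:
V = -½ ≈ -0.50000
T(C) = -6
P(I) = -6
(4 + P(V))² = (4 - 6)² = (-2)² = 4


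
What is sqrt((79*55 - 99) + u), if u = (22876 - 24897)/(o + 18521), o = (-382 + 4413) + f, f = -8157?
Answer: sqrt(879810149855)/14395 ≈ 65.160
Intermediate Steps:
o = -4126 (o = (-382 + 4413) - 8157 = 4031 - 8157 = -4126)
u = -2021/14395 (u = (22876 - 24897)/(-4126 + 18521) = -2021/14395 ≈ -0.14040)
sqrt((79*55 - 99) + u) = sqrt((79*55 - 99) - 2021/14395) = sqrt((4345 - 99) - 2021/14395) = sqrt(4246 - 2021/14395) = sqrt(61119149/14395) = sqrt(879810149855)/14395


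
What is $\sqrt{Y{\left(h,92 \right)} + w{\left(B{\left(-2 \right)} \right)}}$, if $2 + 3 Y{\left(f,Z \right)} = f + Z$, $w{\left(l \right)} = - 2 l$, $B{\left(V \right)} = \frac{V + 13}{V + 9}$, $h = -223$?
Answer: $\frac{i \sqrt{20937}}{21} \approx 6.8903 i$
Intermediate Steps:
$B{\left(V \right)} = \frac{13 + V}{9 + V}$
$Y{\left(f,Z \right)} = - \frac{2}{3} + \frac{Z}{3} + \frac{f}{3}$ ($Y{\left(f,Z \right)} = - \frac{2}{3} + \frac{f + Z}{3} = - \frac{2}{3} + \frac{Z + f}{3} = - \frac{2}{3} + \left(\frac{Z}{3} + \frac{f}{3}\right) = - \frac{2}{3} + \frac{Z}{3} + \frac{f}{3}$)
$\sqrt{Y{\left(h,92 \right)} + w{\left(B{\left(-2 \right)} \right)}} = \sqrt{\left(- \frac{2}{3} + \frac{1}{3} \cdot 92 + \frac{1}{3} \left(-223\right)\right) - 2 \frac{13 - 2}{9 - 2}} = \sqrt{\left(- \frac{2}{3} + \frac{92}{3} - \frac{223}{3}\right) - 2 \cdot \frac{1}{7} \cdot 11} = \sqrt{- \frac{133}{3} - 2 \cdot \frac{1}{7} \cdot 11} = \sqrt{- \frac{133}{3} - \frac{22}{7}} = \sqrt{- \frac{997}{21}} = \frac{i \sqrt{20937}}{21}$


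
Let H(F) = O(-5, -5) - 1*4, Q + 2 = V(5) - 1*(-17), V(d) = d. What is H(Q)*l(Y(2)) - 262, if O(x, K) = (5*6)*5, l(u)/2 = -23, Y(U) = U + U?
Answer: -6978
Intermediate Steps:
Y(U) = 2*U
l(u) = -46 (l(u) = 2*(-23) = -46)
O(x, K) = 150 (O(x, K) = 30*5 = 150)
Q = 20 (Q = -2 + (5 - 1*(-17)) = -2 + (5 + 17) = -2 + 22 = 20)
H(F) = 146 (H(F) = 150 - 1*4 = 150 - 4 = 146)
H(Q)*l(Y(2)) - 262 = 146*(-46) - 262 = -6716 - 262 = -6978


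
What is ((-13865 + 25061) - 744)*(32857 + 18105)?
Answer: 532654824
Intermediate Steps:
((-13865 + 25061) - 744)*(32857 + 18105) = (11196 - 744)*50962 = 10452*50962 = 532654824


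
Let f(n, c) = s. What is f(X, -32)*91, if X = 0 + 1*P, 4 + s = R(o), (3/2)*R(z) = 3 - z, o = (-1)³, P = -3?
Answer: -364/3 ≈ -121.33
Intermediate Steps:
o = -1
R(z) = 2 - 2*z/3 (R(z) = 2*(3 - z)/3 = 2 - 2*z/3)
s = -4/3 (s = -4 + (2 - ⅔*(-1)) = -4 + (2 + ⅔) = -4 + 8/3 = -4/3 ≈ -1.3333)
X = -3 (X = 0 + 1*(-3) = 0 - 3 = -3)
f(n, c) = -4/3
f(X, -32)*91 = -4/3*91 = -364/3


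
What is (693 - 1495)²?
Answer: 643204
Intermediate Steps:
(693 - 1495)² = (-802)² = 643204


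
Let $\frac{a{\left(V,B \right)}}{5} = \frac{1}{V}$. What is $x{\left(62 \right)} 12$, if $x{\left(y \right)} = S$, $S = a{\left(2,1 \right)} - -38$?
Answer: $486$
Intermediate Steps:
$a{\left(V,B \right)} = \frac{5}{V}$
$S = \frac{81}{2}$ ($S = \frac{5}{2} - -38 = 5 \cdot \frac{1}{2} + 38 = \frac{5}{2} + 38 = \frac{81}{2} \approx 40.5$)
$x{\left(y \right)} = \frac{81}{2}$
$x{\left(62 \right)} 12 = \frac{81}{2} \cdot 12 = 486$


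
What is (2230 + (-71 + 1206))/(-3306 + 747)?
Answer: -3365/2559 ≈ -1.3150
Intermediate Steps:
(2230 + (-71 + 1206))/(-3306 + 747) = (2230 + 1135)/(-2559) = 3365*(-1/2559) = -3365/2559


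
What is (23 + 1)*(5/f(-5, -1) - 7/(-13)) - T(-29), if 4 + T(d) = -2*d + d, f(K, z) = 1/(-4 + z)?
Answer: -7957/13 ≈ -612.08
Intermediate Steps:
T(d) = -4 - d (T(d) = -4 + (-2*d + d) = -4 - d)
(23 + 1)*(5/f(-5, -1) - 7/(-13)) - T(-29) = (23 + 1)*(5/(1/(-4 - 1)) - 7/(-13)) - (-4 - 1*(-29)) = 24*(5/(1/(-5)) - 7*(-1/13)) - (-4 + 29) = 24*(5/(-⅕) + 7/13) - 1*25 = 24*(5*(-5) + 7/13) - 25 = 24*(-25 + 7/13) - 25 = 24*(-318/13) - 25 = -7632/13 - 25 = -7957/13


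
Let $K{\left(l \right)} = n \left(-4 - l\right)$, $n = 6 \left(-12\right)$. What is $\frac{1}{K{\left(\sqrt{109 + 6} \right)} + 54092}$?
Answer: $\frac{2719}{147829412} - \frac{9 \sqrt{115}}{369573530} \approx 1.8132 \cdot 10^{-5}$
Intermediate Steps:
$n = -72$
$K{\left(l \right)} = 288 + 72 l$ ($K{\left(l \right)} = - 72 \left(-4 - l\right) = 288 + 72 l$)
$\frac{1}{K{\left(\sqrt{109 + 6} \right)} + 54092} = \frac{1}{\left(288 + 72 \sqrt{109 + 6}\right) + 54092} = \frac{1}{\left(288 + 72 \sqrt{115}\right) + 54092} = \frac{1}{54380 + 72 \sqrt{115}}$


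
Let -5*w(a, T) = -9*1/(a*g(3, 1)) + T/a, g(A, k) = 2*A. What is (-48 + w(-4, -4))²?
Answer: 3728761/1600 ≈ 2330.5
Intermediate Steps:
w(a, T) = 3/(10*a) - T/(5*a) (w(a, T) = -(-9*1/(6*a) + T/a)/5 = -(-3/(2*a) + T/a)/5 = 3/(10*a) - T/(5*a))
(-48 + w(-4, -4))² = (-48 + (⅒)*(3 - 2*(-4))/(-4))² = (-48 + (⅒)*(-¼)*(3 + 8))² = (-48 + (⅒)*(-¼)*11)² = (-48 - 11/40)² = (-1931/40)² = 3728761/1600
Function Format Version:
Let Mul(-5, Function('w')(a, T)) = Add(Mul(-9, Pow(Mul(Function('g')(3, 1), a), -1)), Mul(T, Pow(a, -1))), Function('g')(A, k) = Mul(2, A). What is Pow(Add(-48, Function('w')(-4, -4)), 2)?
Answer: Rational(3728761, 1600) ≈ 2330.5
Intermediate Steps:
Function('w')(a, T) = Add(Mul(Rational(3, 10), Pow(a, -1)), Mul(Rational(-1, 5), T, Pow(a, -1))) (Function('w')(a, T) = Mul(Rational(-1, 5), Add(Mul(-9, Pow(Mul(Mul(2, 3), a), -1)), Mul(T, Pow(a, -1)))) = Mul(Rational(-1, 5), Add(Mul(-9, Pow(Mul(6, a), -1)), Mul(T, Pow(a, -1)))) = Mul(Rational(-1, 5), Add(Mul(-9, Mul(Rational(1, 6), Pow(a, -1))), Mul(T, Pow(a, -1)))) = Mul(Rational(-1, 5), Add(Mul(Rational(-3, 2), Pow(a, -1)), Mul(T, Pow(a, -1)))) = Add(Mul(Rational(3, 10), Pow(a, -1)), Mul(Rational(-1, 5), T, Pow(a, -1))))
Pow(Add(-48, Function('w')(-4, -4)), 2) = Pow(Add(-48, Mul(Rational(1, 10), Pow(-4, -1), Add(3, Mul(-2, -4)))), 2) = Pow(Add(-48, Mul(Rational(1, 10), Rational(-1, 4), Add(3, 8))), 2) = Pow(Add(-48, Mul(Rational(1, 10), Rational(-1, 4), 11)), 2) = Pow(Add(-48, Rational(-11, 40)), 2) = Pow(Rational(-1931, 40), 2) = Rational(3728761, 1600)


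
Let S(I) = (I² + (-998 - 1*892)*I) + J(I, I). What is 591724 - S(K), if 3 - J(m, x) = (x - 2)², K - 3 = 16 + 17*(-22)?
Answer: -77805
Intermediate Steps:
K = -355 (K = 3 + (16 + 17*(-22)) = 3 + (16 - 374) = 3 - 358 = -355)
J(m, x) = 3 - (-2 + x)² (J(m, x) = 3 - (x - 2)² = 3 - (-2 + x)²)
S(I) = 3 + I² - (-2 + I)² - 1890*I (S(I) = (I² + (-998 - 1*892)*I) + (3 - (-2 + I)²) = (I² + (-998 - 892)*I) + (3 - (-2 + I)²) = (I² - 1890*I) + (3 - (-2 + I)²) = 3 + I² - (-2 + I)² - 1890*I)
591724 - S(K) = 591724 - (-1 - 1886*(-355)) = 591724 - (-1 + 669530) = 591724 - 1*669529 = 591724 - 669529 = -77805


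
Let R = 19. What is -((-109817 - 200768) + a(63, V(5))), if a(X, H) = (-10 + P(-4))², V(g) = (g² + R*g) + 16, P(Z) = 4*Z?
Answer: 309909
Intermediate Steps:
V(g) = 16 + g² + 19*g (V(g) = (g² + 19*g) + 16 = 16 + g² + 19*g)
a(X, H) = 676 (a(X, H) = (-10 + 4*(-4))² = (-10 - 16)² = (-26)² = 676)
-((-109817 - 200768) + a(63, V(5))) = -((-109817 - 200768) + 676) = -(-310585 + 676) = -1*(-309909) = 309909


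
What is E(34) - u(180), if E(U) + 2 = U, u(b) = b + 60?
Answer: -208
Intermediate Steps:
u(b) = 60 + b
E(U) = -2 + U
E(34) - u(180) = (-2 + 34) - (60 + 180) = 32 - 1*240 = 32 - 240 = -208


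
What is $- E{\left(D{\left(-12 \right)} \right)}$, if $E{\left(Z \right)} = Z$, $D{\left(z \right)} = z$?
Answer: $12$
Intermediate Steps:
$- E{\left(D{\left(-12 \right)} \right)} = \left(-1\right) \left(-12\right) = 12$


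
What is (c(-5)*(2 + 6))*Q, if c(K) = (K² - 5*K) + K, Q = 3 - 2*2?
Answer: -360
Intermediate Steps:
Q = -1 (Q = 3 - 4 = -1)
c(K) = K² - 4*K
(c(-5)*(2 + 6))*Q = ((-5*(-4 - 5))*(2 + 6))*(-1) = (-5*(-9)*8)*(-1) = (45*8)*(-1) = 360*(-1) = -360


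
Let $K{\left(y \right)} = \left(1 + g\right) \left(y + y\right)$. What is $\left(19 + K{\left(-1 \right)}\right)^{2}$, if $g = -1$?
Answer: $361$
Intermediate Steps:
$K{\left(y \right)} = 0$ ($K{\left(y \right)} = \left(1 - 1\right) \left(y + y\right) = 0 \cdot 2 y = 0$)
$\left(19 + K{\left(-1 \right)}\right)^{2} = \left(19 + 0\right)^{2} = 19^{2} = 361$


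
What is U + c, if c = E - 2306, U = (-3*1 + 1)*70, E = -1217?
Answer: -3663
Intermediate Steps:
U = -140 (U = (-3 + 1)*70 = -2*70 = -140)
c = -3523 (c = -1217 - 2306 = -3523)
U + c = -140 - 3523 = -3663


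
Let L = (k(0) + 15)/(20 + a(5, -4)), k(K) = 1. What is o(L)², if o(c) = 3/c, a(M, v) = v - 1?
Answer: 2025/256 ≈ 7.9102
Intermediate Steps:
a(M, v) = -1 + v
L = 16/15 (L = (1 + 15)/(20 + (-1 - 4)) = 16/(20 - 5) = 16/15 ≈ 1.0667)
o(L)² = (3/(16/15))² = (3*(15/16))² = (45/16)² = 2025/256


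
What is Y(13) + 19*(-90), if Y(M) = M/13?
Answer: -1709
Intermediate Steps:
Y(M) = M/13 (Y(M) = M*(1/13) = M/13)
Y(13) + 19*(-90) = (1/13)*13 + 19*(-90) = 1 - 1710 = -1709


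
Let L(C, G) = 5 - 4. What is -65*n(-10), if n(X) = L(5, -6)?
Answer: -65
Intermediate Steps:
L(C, G) = 1
n(X) = 1
-65*n(-10) = -65*1 = -65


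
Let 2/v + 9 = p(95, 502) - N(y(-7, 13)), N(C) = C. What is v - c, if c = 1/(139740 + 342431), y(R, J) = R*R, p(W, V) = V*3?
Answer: 481447/349091804 ≈ 0.0013791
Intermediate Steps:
p(W, V) = 3*V
y(R, J) = R²
c = 1/482171 ≈ 2.0740e-6
v = 1/724 (v = 2/(-9 + (3*502 - 1*(-7)²)) = 2/(-9 + (1506 - 1*49)) = 2/(-9 + (1506 - 49)) = 2/(-9 + 1457) = 2/1448 = 2*(1/1448) = 1/724 ≈ 0.0013812)
v - c = 1/724 - 1*1/482171 = 1/724 - 1/482171 = 481447/349091804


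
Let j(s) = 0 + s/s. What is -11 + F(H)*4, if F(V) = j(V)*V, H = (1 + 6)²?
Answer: 185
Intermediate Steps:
j(s) = 1 (j(s) = 0 + 1 = 1)
H = 49 (H = 7² = 49)
F(V) = V (F(V) = 1*V = V)
-11 + F(H)*4 = -11 + 49*4 = -11 + 196 = 185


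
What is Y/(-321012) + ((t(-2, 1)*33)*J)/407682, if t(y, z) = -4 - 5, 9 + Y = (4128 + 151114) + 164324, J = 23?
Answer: -223014259/220321236 ≈ -1.0122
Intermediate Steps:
Y = 319557 (Y = -9 + ((4128 + 151114) + 164324) = -9 + (155242 + 164324) = -9 + 319566 = 319557)
t(y, z) = -9
Y/(-321012) + ((t(-2, 1)*33)*J)/407682 = 319557/(-321012) + (-9*33*23)/407682 = 319557*(-1/321012) - 297*23*(1/407682) = -106519/107004 - 6831*1/407682 = -106519/107004 - 69/4118 = -223014259/220321236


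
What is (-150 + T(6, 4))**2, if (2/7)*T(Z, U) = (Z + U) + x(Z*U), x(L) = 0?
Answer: 13225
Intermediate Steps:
T(Z, U) = 7*U/2 + 7*Z/2 (T(Z, U) = 7*((Z + U) + 0)/2 = 7*((U + Z) + 0)/2 = 7*(U + Z)/2 = 7*U/2 + 7*Z/2)
(-150 + T(6, 4))**2 = (-150 + ((7/2)*4 + (7/2)*6))**2 = (-150 + (14 + 21))**2 = (-150 + 35)**2 = (-115)**2 = 13225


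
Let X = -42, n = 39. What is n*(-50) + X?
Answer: -1992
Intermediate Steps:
n*(-50) + X = 39*(-50) - 42 = -1950 - 42 = -1992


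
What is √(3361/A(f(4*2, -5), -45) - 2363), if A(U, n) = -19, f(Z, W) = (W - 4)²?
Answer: 3*I*√101878/19 ≈ 50.397*I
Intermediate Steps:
f(Z, W) = (-4 + W)²
√(3361/A(f(4*2, -5), -45) - 2363) = √(3361/(-19) - 2363) = √(3361*(-1/19) - 2363) = √(-3361/19 - 2363) = √(-48258/19) = 3*I*√101878/19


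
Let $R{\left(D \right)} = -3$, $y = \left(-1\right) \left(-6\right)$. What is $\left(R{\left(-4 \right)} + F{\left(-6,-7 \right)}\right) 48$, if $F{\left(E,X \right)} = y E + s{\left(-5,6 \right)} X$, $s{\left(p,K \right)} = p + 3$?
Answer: $-1200$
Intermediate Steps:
$y = 6$
$s{\left(p,K \right)} = 3 + p$
$F{\left(E,X \right)} = - 2 X + 6 E$ ($F{\left(E,X \right)} = 6 E + \left(3 - 5\right) X = 6 E - 2 X = - 2 X + 6 E$)
$\left(R{\left(-4 \right)} + F{\left(-6,-7 \right)}\right) 48 = \left(-3 + \left(\left(-2\right) \left(-7\right) + 6 \left(-6\right)\right)\right) 48 = \left(-3 + \left(14 - 36\right)\right) 48 = \left(-3 - 22\right) 48 = \left(-25\right) 48 = -1200$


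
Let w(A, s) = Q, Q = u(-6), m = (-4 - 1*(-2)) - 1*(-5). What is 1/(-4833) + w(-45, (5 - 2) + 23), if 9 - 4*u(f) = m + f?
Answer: 14498/4833 ≈ 2.9998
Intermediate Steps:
m = 3 (m = (-4 + 2) + 5 = -2 + 5 = 3)
u(f) = 3/2 - f/4 (u(f) = 9/4 - (3 + f)/4 = 9/4 + (-¾ - f/4) = 3/2 - f/4)
Q = 3 (Q = 3/2 - ¼*(-6) = 3/2 + 3/2 = 3)
w(A, s) = 3
1/(-4833) + w(-45, (5 - 2) + 23) = 1/(-4833) + 3 = -1/4833 + 3 = 14498/4833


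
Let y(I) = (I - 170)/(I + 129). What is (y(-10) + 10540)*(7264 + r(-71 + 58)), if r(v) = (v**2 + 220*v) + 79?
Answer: 5833980160/119 ≈ 4.9025e+7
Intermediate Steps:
y(I) = (-170 + I)/(129 + I)
r(v) = 79 + v**2 + 220*v
(y(-10) + 10540)*(7264 + r(-71 + 58)) = ((-170 - 10)/(129 - 10) + 10540)*(7264 + (79 + (-71 + 58)**2 + 220*(-71 + 58))) = (-180/119 + 10540)*(7264 + (79 + (-13)**2 + 220*(-13))) = ((1/119)*(-180) + 10540)*(7264 + (79 + 169 - 2860)) = (-180/119 + 10540)*(7264 - 2612) = (1254080/119)*4652 = 5833980160/119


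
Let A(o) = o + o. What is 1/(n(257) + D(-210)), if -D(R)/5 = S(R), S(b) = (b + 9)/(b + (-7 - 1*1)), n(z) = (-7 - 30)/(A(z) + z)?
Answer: -168078/782921 ≈ -0.21468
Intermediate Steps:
A(o) = 2*o
n(z) = -37/(3*z) (n(z) = (-7 - 30)/(2*z + z) = -37*1/(3*z) = -37/(3*z))
S(b) = (9 + b)/(-8 + b) (S(b) = (9 + b)/(b + (-7 - 1)) = (9 + b)/(b - 8) = (9 + b)/(-8 + b))
D(R) = -5*(9 + R)/(-8 + R)
1/(n(257) + D(-210)) = 1/(-37/3/257 + 5*(-9 - 1*(-210))/(-8 - 210)) = 1/(-37/3*1/257 + 5*(-9 + 210)/(-218)) = 1/(-37/771 + 5*(-1/218)*201) = 1/(-37/771 - 1005/218) = 1/(-782921/168078) = -168078/782921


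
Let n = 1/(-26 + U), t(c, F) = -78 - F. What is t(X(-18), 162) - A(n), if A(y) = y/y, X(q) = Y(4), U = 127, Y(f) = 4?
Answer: -241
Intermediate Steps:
X(q) = 4
n = 1/101 (n = 1/(-26 + 127) = 1/101 ≈ 0.0099010)
A(y) = 1
t(X(-18), 162) - A(n) = (-78 - 1*162) - 1*1 = (-78 - 162) - 1 = -240 - 1 = -241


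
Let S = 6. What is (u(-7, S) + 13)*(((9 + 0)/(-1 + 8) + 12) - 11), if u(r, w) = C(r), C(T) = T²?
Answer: 992/7 ≈ 141.71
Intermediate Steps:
u(r, w) = r²
(u(-7, S) + 13)*(((9 + 0)/(-1 + 8) + 12) - 11) = ((-7)² + 13)*(((9 + 0)/(-1 + 8) + 12) - 11) = (49 + 13)*((9/7 + 12) - 11) = 62*((9*(⅐) + 12) - 11) = 62*((9/7 + 12) - 11) = 62*(93/7 - 11) = 62*(16/7) = 992/7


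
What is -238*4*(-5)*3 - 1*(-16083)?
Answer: 30363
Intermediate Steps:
-238*4*(-5)*3 - 1*(-16083) = -(-4760)*3 + 16083 = -238*(-60) + 16083 = 14280 + 16083 = 30363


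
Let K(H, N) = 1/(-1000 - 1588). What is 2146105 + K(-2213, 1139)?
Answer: 5554119739/2588 ≈ 2.1461e+6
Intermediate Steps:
K(H, N) = -1/2588 (K(H, N) = 1/(-2588) = -1/2588)
2146105 + K(-2213, 1139) = 2146105 - 1/2588 = 5554119739/2588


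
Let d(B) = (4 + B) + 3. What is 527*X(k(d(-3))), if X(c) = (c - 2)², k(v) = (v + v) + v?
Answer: 52700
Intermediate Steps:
d(B) = 7 + B
k(v) = 3*v (k(v) = 2*v + v = 3*v)
X(c) = (-2 + c)²
527*X(k(d(-3))) = 527*(-2 + 3*(7 - 3))² = 527*(-2 + 3*4)² = 527*(-2 + 12)² = 527*10² = 527*100 = 52700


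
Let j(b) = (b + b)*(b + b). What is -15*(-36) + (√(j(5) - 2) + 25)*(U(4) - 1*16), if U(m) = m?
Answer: 240 - 84*√2 ≈ 121.21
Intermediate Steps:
j(b) = 4*b² (j(b) = (2*b)*(2*b) = 4*b²)
-15*(-36) + (√(j(5) - 2) + 25)*(U(4) - 1*16) = -15*(-36) + (√(4*5² - 2) + 25)*(4 - 1*16) = 540 + (√(4*25 - 2) + 25)*(4 - 16) = 540 + (√(100 - 2) + 25)*(-12) = 540 + (√98 + 25)*(-12) = 540 + (7*√2 + 25)*(-12) = 540 + (25 + 7*√2)*(-12) = 540 + (-300 - 84*√2) = 240 - 84*√2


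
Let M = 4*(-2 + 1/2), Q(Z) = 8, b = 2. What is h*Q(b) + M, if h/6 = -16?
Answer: -774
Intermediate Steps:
M = -6 (M = 4*(-2 + ½) = 4*(-3/2) = -6)
h = -96 (h = 6*(-16) = -96)
h*Q(b) + M = -96*8 - 6 = -768 - 6 = -774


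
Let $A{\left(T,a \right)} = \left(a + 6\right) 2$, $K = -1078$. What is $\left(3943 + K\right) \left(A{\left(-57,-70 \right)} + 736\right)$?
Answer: $1741920$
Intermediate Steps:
$A{\left(T,a \right)} = 12 + 2 a$ ($A{\left(T,a \right)} = \left(6 + a\right) 2 = 12 + 2 a$)
$\left(3943 + K\right) \left(A{\left(-57,-70 \right)} + 736\right) = \left(3943 - 1078\right) \left(\left(12 + 2 \left(-70\right)\right) + 736\right) = 2865 \left(\left(12 - 140\right) + 736\right) = 2865 \left(-128 + 736\right) = 2865 \cdot 608 = 1741920$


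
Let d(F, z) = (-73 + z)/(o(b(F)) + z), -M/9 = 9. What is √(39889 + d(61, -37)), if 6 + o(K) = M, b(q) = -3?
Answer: 9*√1893046/62 ≈ 199.72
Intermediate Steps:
M = -81 (M = -9*9 = -81)
o(K) = -87 (o(K) = -6 - 81 = -87)
d(F, z) = (-73 + z)/(-87 + z)
√(39889 + d(61, -37)) = √(39889 + (-73 - 37)/(-87 - 37)) = √(39889 - 110/(-124)) = √(39889 - 1/124*(-110)) = √(39889 + 55/62) = √(2473173/62) = 9*√1893046/62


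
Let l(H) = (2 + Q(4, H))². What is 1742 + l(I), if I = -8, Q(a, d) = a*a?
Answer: 2066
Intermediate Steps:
Q(a, d) = a²
l(H) = 324 (l(H) = (2 + 4²)² = (2 + 16)² = 18² = 324)
1742 + l(I) = 1742 + 324 = 2066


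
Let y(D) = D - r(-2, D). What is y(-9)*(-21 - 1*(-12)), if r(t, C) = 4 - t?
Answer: 135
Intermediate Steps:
y(D) = -6 + D (y(D) = D - (4 - 1*(-2)) = D - (4 + 2) = D - 1*6 = D - 6 = -6 + D)
y(-9)*(-21 - 1*(-12)) = (-6 - 9)*(-21 - 1*(-12)) = -15*(-21 + 12) = -15*(-9) = 135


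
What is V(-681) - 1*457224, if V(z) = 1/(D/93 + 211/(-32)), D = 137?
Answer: -6967639512/15239 ≈ -4.5722e+5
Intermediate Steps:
V(z) = -2976/15239 (V(z) = 1/(137/93 + 211/(-32)) = 1/(137*(1/93) + 211*(-1/32)) = 1/(137/93 - 211/32) = 1/(-15239/2976) = -2976/15239)
V(-681) - 1*457224 = -2976/15239 - 1*457224 = -2976/15239 - 457224 = -6967639512/15239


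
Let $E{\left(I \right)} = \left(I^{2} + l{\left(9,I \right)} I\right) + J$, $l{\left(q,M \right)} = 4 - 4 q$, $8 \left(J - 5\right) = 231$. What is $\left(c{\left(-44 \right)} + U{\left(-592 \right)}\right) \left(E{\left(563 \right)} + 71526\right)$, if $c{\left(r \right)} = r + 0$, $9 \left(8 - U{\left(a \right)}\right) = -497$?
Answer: $\frac{512789819}{72} \approx 7.1221 \cdot 10^{6}$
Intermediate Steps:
$J = \frac{271}{8}$ ($J = 5 + \frac{1}{8} \cdot 231 = 5 + \frac{231}{8} = \frac{271}{8} \approx 33.875$)
$U{\left(a \right)} = \frac{569}{9}$ ($U{\left(a \right)} = 8 - - \frac{497}{9} = 8 + \frac{497}{9} = \frac{569}{9}$)
$c{\left(r \right)} = r$
$E{\left(I \right)} = \frac{271}{8} + I^{2} - 32 I$ ($E{\left(I \right)} = \left(I^{2} + \left(4 - 36\right) I\right) + \frac{271}{8} = \left(I^{2} - 32 I\right) + \frac{271}{8} = \frac{271}{8} + I^{2} - 32 I$)
$\left(c{\left(-44 \right)} + U{\left(-592 \right)}\right) \left(E{\left(563 \right)} + 71526\right) = \left(-44 + \frac{569}{9}\right) \left(\left(\frac{271}{8} + 563^{2} - 18016\right) + 71526\right) = \frac{173 \left(\left(\frac{271}{8} + 316969 - 18016\right) + 71526\right)}{9} = \frac{173 \left(\frac{2391895}{8} + 71526\right)}{9} = \frac{173}{9} \cdot \frac{2964103}{8} = \frac{512789819}{72}$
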